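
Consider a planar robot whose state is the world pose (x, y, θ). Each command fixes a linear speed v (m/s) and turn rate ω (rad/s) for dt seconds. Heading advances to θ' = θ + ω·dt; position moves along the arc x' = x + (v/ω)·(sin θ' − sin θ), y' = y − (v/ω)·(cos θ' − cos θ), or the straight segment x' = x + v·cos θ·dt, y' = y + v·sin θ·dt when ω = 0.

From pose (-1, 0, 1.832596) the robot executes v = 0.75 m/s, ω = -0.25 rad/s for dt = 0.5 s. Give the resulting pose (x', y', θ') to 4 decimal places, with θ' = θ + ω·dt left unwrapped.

(-1.0742, 0.3673, 1.7076)

θ' = 1.8326 + -0.25·0.5 = 1.7076
R = v/ω = 0.75/-0.25 = -3.0000
x' = -1 + -3.0000·(sin 1.7076 − sin 1.8326) = -1.0742
y' = 0 − -3.0000·(cos 1.7076 − cos 1.8326) = 0.3673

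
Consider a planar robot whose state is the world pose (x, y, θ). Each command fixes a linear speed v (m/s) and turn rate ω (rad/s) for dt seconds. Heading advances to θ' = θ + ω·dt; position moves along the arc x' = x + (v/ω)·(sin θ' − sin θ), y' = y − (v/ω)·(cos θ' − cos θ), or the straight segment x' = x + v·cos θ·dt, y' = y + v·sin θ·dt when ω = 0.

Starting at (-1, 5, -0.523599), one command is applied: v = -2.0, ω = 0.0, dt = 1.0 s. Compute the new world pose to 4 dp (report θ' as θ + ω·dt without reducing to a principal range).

(-2.7321, 6.0000, -0.5236)

θ' = -0.5236 + 0.0·1.0 = -0.5236
ω = 0 → straight: x' = -1 + -2.0·cos(-0.5236)·1.0 = -2.7321
y' = 5 + -2.0·sin(-0.5236)·1.0 = 6.0000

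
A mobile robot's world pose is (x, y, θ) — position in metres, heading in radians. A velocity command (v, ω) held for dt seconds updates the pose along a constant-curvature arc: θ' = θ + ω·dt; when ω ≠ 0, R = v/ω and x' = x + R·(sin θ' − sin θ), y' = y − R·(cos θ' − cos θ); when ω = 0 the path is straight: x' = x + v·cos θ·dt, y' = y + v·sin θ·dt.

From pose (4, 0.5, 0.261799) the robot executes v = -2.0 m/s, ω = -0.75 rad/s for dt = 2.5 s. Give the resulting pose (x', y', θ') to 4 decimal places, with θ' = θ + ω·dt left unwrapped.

(0.6455, 3.1888, -1.6132)

θ' = 0.2618 + -0.75·2.5 = -1.6132
R = v/ω = -2.0/-0.75 = 2.6667
x' = 4 + 2.6667·(sin -1.6132 − sin 0.2618) = 0.6455
y' = 0.5 − 2.6667·(cos -1.6132 − cos 0.2618) = 3.1888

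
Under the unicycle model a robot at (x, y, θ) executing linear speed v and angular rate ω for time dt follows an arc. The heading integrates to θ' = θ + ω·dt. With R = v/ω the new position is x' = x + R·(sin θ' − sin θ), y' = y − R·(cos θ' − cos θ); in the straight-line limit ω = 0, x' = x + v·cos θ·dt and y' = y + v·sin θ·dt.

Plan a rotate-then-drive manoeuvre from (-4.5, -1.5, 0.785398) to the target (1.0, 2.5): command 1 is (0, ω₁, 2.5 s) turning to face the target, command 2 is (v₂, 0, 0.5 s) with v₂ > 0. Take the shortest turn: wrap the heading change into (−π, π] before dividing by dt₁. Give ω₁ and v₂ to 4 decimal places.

heading to target = atan2(2.5−-1.5, 1−-4.5) = 0.6288
Δθ = wrap(0.6288 − 0.7854) = -0.1566; ω₁ = Δθ/dt₁ = -0.0626
distance = √((1−-4.5)² + (2.5−-1.5)²) = 6.8007; v₂ = distance/dt₂ = 13.6015

ω₁ = -0.0626, v₂ = 13.6015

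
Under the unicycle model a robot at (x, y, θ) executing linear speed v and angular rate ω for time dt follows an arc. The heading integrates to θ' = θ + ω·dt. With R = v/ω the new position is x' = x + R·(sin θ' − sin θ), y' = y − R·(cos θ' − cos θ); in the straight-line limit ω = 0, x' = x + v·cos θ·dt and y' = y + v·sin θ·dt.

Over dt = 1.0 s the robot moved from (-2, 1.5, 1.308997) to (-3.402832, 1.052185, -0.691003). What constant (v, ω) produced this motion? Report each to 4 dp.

Δθ = -0.691003 − 1.308997 = -2.000000
ω = Δθ/dt = -2.000000/1.0 = -2.0000
R = Δx/(sin θ' − sin θ) = 0.8750
v = R·ω = 0.8750·-2.0000 = -1.7500

v = -1.7500, ω = -2.0000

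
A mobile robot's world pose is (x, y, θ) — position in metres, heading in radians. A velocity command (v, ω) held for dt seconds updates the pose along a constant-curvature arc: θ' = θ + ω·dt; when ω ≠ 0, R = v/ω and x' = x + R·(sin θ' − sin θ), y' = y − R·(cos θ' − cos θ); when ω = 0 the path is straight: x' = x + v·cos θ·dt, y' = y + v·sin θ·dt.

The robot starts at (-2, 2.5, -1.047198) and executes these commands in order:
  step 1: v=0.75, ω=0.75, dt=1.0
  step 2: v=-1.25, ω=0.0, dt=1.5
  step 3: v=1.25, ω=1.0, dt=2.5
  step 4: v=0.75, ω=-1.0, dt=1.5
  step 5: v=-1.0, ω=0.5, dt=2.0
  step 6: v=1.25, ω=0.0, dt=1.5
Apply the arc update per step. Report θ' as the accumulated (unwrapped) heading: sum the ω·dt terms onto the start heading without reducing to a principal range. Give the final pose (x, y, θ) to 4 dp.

step 1: θ'=-0.2972 (R=1.0000) → pose (-1.4268, 2.0438, -0.2972)
step 2: θ'=-0.2972 (straight) → pose (-3.2196, 2.5929, -0.2972)
step 3: θ'=2.2028 (R=1.2500) → pose (-1.8450, 4.5266, 2.2028)
step 4: θ'=0.7028 (R=-0.7500) → pose (-1.7246, 5.5419, 0.7028)
step 5: θ'=1.7028 (R=-2.0000) → pose (-2.4145, 3.7526, 1.7028)
step 6: θ'=1.7028 (straight) → pose (-2.6613, 5.6113, 1.7028)

(-2.6613, 5.6113, 1.7028)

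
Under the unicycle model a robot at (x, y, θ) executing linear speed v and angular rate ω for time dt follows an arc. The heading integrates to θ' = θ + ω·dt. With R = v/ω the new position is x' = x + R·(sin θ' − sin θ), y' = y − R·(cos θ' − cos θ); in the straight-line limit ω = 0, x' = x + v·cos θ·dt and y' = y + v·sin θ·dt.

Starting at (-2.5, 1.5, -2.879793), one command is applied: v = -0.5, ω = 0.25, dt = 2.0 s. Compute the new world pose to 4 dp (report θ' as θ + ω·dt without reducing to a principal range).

(-1.6372, 1.9847, -2.3798)

θ' = -2.8798 + 0.25·2.0 = -2.3798
R = v/ω = -0.5/0.25 = -2.0000
x' = -2.5 + -2.0000·(sin -2.3798 − sin -2.8798) = -1.6372
y' = 1.5 − -2.0000·(cos -2.3798 − cos -2.8798) = 1.9847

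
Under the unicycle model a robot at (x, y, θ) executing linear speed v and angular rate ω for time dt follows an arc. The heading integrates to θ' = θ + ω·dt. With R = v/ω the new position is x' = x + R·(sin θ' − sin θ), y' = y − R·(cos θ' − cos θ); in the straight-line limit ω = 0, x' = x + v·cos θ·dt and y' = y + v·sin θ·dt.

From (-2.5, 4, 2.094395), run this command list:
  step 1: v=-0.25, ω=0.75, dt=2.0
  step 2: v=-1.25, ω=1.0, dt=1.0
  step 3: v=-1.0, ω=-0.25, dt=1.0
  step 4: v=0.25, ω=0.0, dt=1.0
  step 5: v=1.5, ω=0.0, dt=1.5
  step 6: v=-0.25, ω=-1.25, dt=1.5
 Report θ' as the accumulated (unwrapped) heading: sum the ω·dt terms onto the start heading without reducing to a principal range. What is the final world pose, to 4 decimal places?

(-1.7193, 3.5638, 2.4694)

step 1: θ'=3.5944 (R=-0.3333) → pose (-2.0655, 3.8669, 3.5944)
step 2: θ'=4.5944 (R=-1.2500) → pose (-1.3710, 4.8438, 4.5944)
step 3: θ'=4.3444 (R=4.0000) → pose (-1.1311, 5.8119, 4.3444)
step 4: θ'=4.3444 (straight) → pose (-1.2210, 5.5786, 4.3444)
step 5: θ'=4.3444 (straight) → pose (-2.0304, 3.4793, 4.3444)
step 6: θ'=2.4694 (R=0.2000) → pose (-1.7193, 3.5638, 2.4694)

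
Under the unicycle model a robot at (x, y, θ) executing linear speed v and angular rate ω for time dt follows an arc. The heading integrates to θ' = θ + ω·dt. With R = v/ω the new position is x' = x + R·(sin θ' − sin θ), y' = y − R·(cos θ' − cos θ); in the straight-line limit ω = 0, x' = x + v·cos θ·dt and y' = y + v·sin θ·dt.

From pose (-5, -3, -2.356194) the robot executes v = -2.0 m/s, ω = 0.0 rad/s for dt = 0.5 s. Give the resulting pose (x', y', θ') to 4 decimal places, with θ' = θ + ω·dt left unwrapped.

θ' = -2.3562 + 0.0·0.5 = -2.3562
ω = 0 → straight: x' = -5 + -2.0·cos(-2.3562)·0.5 = -4.2929
y' = -3 + -2.0·sin(-2.3562)·0.5 = -2.2929

(-4.2929, -2.2929, -2.3562)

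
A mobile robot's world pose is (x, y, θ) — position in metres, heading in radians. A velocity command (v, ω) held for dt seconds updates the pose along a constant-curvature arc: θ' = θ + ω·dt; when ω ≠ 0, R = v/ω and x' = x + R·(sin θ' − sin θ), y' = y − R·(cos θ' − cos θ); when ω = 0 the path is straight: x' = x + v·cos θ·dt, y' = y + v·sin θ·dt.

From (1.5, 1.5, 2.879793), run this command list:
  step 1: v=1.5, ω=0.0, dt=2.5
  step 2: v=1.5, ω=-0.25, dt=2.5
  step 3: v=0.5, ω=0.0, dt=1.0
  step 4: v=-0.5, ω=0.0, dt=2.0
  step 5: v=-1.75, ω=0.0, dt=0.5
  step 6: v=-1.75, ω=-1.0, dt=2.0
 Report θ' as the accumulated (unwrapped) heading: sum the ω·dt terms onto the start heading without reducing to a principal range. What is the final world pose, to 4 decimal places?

step 1: θ'=2.8798 (straight) → pose (-2.1222, 2.4706, 2.8798)
step 2: θ'=2.2548 (R=-6.0000) → pose (-5.2196, 4.4748, 2.2548)
step 3: θ'=2.2548 (straight) → pose (-5.5356, 4.8623, 2.2548)
step 4: θ'=2.2548 (straight) → pose (-4.9037, 4.0872, 2.2548)
step 5: θ'=2.2548 (straight) → pose (-4.3508, 3.4091, 2.2548)
step 6: θ'=0.2548 (R=1.7500) → pose (-5.2660, 0.6097, 0.2548)

(-5.2660, 0.6097, 0.2548)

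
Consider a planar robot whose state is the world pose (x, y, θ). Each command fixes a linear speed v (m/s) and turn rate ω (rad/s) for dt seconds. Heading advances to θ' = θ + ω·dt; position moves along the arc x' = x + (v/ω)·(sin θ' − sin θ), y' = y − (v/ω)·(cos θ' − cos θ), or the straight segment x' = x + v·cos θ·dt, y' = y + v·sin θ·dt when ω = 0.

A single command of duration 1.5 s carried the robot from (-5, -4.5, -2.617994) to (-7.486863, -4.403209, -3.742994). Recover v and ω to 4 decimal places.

Δθ = -3.742994 − -2.617994 = -1.125000
ω = Δθ/dt = -1.125000/1.5 = -0.7500
R = Δx/(sin θ' − sin θ) = -2.3333
v = R·ω = -2.3333·-0.7500 = 1.7500

v = 1.7500, ω = -0.7500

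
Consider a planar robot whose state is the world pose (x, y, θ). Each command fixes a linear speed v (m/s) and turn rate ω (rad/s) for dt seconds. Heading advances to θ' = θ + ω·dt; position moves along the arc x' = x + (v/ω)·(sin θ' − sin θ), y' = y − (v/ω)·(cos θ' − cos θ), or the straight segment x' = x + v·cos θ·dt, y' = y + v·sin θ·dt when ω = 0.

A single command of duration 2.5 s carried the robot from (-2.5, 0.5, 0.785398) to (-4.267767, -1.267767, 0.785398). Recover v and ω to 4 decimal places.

Δθ = 0.785398 − 0.785398 = 0.000000
ω = Δθ/dt = 0.000000/2.5 = 0.0000
ω = 0 → v = (Δx·cos θ + Δy·sin θ)/dt = -1.0000

v = -1.0000, ω = 0.0000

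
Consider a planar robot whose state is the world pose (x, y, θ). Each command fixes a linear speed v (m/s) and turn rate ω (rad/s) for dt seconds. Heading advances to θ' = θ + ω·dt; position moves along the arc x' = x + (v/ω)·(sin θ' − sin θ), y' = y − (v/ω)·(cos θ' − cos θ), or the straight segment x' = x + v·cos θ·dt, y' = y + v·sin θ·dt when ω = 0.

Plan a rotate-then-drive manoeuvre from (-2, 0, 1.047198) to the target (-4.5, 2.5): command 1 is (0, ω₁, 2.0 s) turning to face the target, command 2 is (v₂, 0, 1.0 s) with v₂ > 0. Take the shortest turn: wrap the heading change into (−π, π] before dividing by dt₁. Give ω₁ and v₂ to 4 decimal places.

ω₁ = 0.6545, v₂ = 3.5355

heading to target = atan2(2.5−0, -4.5−-2) = 2.3562
Δθ = wrap(2.3562 − 1.0472) = 1.3090; ω₁ = Δθ/dt₁ = 0.6545
distance = √((-4.5−-2)² + (2.5−0)²) = 3.5355; v₂ = distance/dt₂ = 3.5355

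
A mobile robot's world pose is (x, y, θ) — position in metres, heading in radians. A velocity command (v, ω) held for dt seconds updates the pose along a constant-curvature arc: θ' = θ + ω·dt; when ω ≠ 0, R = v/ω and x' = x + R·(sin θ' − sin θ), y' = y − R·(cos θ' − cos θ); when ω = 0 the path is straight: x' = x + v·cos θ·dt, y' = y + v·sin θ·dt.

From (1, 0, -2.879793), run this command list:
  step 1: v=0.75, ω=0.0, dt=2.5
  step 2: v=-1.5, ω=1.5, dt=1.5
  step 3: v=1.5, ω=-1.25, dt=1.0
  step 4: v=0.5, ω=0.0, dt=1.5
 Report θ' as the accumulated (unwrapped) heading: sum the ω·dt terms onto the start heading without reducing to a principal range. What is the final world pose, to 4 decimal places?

step 1: θ'=-2.8798 (straight) → pose (-0.8111, -0.4853, -2.8798)
step 2: θ'=-0.6298 (R=-1.0000) → pose (-0.4810, 1.2888, -0.6298)
step 3: θ'=-1.8798 (R=-1.2000) → pose (-0.0446, -0.0459, -1.8798)
step 4: θ'=-1.8798 (straight) → pose (-0.2726, -0.7604, -1.8798)

(-0.2726, -0.7604, -1.8798)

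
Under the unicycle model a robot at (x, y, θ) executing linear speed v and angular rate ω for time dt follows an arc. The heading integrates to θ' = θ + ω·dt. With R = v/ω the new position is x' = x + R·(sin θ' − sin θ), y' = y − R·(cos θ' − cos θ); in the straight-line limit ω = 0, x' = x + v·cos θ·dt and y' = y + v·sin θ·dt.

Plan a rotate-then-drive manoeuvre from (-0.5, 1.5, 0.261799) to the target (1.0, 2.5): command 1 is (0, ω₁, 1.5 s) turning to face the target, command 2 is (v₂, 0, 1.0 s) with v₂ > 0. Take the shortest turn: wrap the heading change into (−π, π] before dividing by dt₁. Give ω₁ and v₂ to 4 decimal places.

ω₁ = 0.2175, v₂ = 1.8028

heading to target = atan2(2.5−1.5, 1−-0.5) = 0.5880
Δθ = wrap(0.5880 − 0.2618) = 0.3262; ω₁ = Δθ/dt₁ = 0.2175
distance = √((1−-0.5)² + (2.5−1.5)²) = 1.8028; v₂ = distance/dt₂ = 1.8028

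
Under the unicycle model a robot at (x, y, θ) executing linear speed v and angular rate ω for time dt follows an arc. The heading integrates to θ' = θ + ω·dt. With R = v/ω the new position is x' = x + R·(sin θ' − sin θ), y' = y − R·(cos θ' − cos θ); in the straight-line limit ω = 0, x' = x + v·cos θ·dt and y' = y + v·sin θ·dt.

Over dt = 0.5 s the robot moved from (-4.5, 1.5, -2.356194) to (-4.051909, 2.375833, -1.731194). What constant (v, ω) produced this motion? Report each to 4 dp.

v = -2.0000, ω = 1.2500

Δθ = -1.731194 − -2.356194 = 0.625000
ω = Δθ/dt = 0.625000/0.5 = 1.2500
R = −Δy/(cos θ' − cos θ) = -1.6000
v = R·ω = -1.6000·1.2500 = -2.0000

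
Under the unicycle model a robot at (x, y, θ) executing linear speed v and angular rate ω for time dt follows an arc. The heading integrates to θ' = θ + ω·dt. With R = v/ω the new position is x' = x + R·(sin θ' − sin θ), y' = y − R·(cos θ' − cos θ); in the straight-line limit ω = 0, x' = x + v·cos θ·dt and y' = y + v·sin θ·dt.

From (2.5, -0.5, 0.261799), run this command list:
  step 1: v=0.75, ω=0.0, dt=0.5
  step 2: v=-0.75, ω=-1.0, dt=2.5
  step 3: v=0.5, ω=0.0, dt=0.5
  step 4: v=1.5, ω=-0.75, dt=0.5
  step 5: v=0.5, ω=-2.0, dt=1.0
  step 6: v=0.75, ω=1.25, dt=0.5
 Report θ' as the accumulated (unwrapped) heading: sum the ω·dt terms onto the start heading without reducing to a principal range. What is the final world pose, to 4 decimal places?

(0.8393, 0.6293, -3.9882)

step 1: θ'=0.2618 (straight) → pose (2.8622, -0.4029, 0.2618)
step 2: θ'=-2.2382 (R=0.7500) → pose (2.0790, 0.7857, -2.2382)
step 3: θ'=-2.2382 (straight) → pose (1.9243, 0.5894, -2.2382)
step 4: θ'=-2.6132 (R=-2.0000) → pose (1.3617, 0.1000, -2.6132)
step 5: θ'=-4.6132 (R=-0.2500) → pose (0.9869, 0.2912, -4.6132)
step 6: θ'=-3.9882 (R=0.6000) → pose (0.8393, 0.6293, -3.9882)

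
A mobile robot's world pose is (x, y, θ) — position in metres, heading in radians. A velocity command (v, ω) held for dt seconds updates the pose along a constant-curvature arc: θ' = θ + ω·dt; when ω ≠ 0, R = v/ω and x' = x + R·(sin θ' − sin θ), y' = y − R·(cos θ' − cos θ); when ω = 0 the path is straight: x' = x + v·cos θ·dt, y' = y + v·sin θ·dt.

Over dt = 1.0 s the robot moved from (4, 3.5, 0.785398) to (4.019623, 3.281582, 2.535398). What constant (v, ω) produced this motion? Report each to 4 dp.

v = -0.2500, ω = 1.7500

Δθ = 2.535398 − 0.785398 = 1.750000
ω = Δθ/dt = 1.750000/1.0 = 1.7500
R = −Δy/(cos θ' − cos θ) = -0.1429
v = R·ω = -0.1429·1.7500 = -0.2500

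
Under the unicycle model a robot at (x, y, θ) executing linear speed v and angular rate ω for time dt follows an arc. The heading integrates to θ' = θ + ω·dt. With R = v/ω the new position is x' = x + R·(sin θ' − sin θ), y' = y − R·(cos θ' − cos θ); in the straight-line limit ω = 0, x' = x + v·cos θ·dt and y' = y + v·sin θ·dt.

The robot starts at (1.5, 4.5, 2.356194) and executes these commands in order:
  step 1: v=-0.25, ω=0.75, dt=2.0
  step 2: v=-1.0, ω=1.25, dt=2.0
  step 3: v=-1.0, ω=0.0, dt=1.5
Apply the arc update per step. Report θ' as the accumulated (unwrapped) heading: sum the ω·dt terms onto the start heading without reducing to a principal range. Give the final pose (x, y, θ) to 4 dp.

step 1: θ'=3.8562 (R=-0.3333) → pose (1.9541, 4.4839, 3.8562)
step 2: θ'=6.3562 (R=-0.8000) → pose (1.3715, 5.8861, 6.3562)
step 3: θ'=6.3562 (straight) → pose (-0.1245, 5.7767, 6.3562)

(-0.1245, 5.7767, 6.3562)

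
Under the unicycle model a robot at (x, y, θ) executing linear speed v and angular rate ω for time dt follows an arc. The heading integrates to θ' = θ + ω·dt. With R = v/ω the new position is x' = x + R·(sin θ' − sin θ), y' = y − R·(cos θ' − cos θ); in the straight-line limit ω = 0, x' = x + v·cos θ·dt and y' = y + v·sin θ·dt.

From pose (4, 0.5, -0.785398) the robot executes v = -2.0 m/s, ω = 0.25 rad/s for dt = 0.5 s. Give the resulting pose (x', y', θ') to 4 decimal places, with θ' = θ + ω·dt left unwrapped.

θ' = -0.7854 + 0.25·0.5 = -0.6604
R = v/ω = -2.0/0.25 = -8.0000
x' = 4 + -8.0000·(sin -0.6604 − sin -0.7854) = 3.2506
y' = 0.5 − -8.0000·(cos -0.6604 − cos -0.7854) = 1.1611

(3.2506, 1.1611, -0.6604)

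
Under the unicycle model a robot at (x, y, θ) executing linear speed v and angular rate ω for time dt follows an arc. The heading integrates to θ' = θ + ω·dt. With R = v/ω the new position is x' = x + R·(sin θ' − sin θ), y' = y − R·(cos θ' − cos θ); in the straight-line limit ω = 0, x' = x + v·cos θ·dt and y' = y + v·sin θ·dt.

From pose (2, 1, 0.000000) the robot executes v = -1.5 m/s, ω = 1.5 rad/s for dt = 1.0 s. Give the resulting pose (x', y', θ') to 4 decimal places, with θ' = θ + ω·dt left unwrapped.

θ' = 0.0000 + 1.5·1.0 = 1.5000
R = v/ω = -1.5/1.5 = -1.0000
x' = 2 + -1.0000·(sin 1.5000 − sin 0.0000) = 1.0025
y' = 1 − -1.0000·(cos 1.5000 − cos 0.0000) = 0.0707

(1.0025, 0.0707, 1.5000)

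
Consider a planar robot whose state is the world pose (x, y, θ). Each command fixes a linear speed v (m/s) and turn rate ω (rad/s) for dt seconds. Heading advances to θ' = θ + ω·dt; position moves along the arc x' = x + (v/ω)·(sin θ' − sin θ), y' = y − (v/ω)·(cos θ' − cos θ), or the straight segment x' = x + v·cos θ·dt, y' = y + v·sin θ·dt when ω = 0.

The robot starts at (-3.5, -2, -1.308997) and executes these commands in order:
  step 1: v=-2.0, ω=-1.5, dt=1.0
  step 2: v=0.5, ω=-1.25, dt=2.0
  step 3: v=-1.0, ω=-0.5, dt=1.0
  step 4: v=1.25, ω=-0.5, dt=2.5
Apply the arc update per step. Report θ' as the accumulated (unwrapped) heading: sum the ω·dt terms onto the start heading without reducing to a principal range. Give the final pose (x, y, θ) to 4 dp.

step 1: θ'=-2.8090 (R=1.3333) → pose (-2.6474, -0.3946, -2.8090)
step 2: θ'=-5.3090 (R=-0.4000) → pose (-3.1089, 0.2082, -5.3090)
step 3: θ'=-5.8090 (R=2.0000) → pose (-3.8502, -0.4475, -5.8090)
step 4: θ'=-7.0590 (R=-2.5000) → pose (-0.9579, -0.8870, -7.0590)

(-0.9579, -0.8870, -7.0590)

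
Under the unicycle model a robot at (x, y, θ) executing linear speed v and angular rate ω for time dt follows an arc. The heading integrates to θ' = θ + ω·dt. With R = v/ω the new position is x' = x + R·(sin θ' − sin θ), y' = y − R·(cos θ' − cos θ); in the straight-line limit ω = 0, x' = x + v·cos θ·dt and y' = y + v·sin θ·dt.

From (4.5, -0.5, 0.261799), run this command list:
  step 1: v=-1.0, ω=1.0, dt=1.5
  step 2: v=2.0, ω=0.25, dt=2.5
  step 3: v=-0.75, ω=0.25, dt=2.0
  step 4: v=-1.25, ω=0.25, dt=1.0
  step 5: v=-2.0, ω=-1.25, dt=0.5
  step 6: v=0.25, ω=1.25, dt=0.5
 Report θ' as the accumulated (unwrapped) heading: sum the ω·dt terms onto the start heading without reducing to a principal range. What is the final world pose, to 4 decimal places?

step 1: θ'=1.7618 (R=-1.0000) → pose (3.7770, -1.6558, 1.7618)
step 2: θ'=2.3868 (R=8.0000) → pose (1.4036, 2.6528, 2.3868)
step 3: θ'=2.8868 (R=-3.0000) → pose (2.7029, 1.9349, 2.8868)
step 4: θ'=3.1368 (R=-5.0000) → pose (3.9391, 1.7735, 3.1368)
step 5: θ'=2.5118 (R=1.6000) → pose (4.8738, 1.4666, 2.5118)
step 6: θ'=3.1368 (R=0.2000) → pose (4.7570, 1.5049, 3.1368)

(4.7570, 1.5049, 3.1368)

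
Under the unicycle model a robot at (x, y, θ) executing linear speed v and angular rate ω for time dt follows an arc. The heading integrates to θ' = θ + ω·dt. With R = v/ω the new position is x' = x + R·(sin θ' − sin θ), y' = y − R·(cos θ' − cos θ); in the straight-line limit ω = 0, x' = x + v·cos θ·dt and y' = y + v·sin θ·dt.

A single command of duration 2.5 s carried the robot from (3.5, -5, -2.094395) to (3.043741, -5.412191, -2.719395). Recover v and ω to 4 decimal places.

v = 0.2500, ω = -0.2500

Δθ = -2.719395 − -2.094395 = -0.625000
ω = Δθ/dt = -0.625000/2.5 = -0.2500
R = Δx/(sin θ' − sin θ) = -1.0000
v = R·ω = -1.0000·-0.2500 = 0.2500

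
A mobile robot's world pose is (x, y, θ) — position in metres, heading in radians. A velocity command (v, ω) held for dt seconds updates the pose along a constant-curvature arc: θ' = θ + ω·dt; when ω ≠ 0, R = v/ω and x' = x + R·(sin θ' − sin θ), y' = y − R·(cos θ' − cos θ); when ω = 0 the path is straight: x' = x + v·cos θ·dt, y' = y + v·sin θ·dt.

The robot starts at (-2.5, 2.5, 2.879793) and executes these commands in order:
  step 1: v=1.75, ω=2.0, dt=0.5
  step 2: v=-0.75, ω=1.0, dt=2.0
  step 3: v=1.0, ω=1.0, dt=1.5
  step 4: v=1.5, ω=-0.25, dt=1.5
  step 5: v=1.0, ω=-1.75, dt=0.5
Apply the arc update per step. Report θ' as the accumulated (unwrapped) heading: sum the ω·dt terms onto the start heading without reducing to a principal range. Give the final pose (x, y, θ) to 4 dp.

(-0.4042, 5.9102, 6.1298)

step 1: θ'=3.8798 (R=0.8750) → pose (-3.3153, 2.3020, 3.8798)
step 2: θ'=5.8798 (R=-0.7500) → pose (-3.5256, 3.5466, 5.8798)
step 3: θ'=7.3798 (R=1.0000) → pose (-2.2434, 4.0097, 7.3798)
step 4: θ'=7.0048 (R=-6.0000) → pose (-0.8690, 5.7745, 7.0048)
step 5: θ'=6.1298 (R=-0.5714) → pose (-0.4042, 5.9102, 6.1298)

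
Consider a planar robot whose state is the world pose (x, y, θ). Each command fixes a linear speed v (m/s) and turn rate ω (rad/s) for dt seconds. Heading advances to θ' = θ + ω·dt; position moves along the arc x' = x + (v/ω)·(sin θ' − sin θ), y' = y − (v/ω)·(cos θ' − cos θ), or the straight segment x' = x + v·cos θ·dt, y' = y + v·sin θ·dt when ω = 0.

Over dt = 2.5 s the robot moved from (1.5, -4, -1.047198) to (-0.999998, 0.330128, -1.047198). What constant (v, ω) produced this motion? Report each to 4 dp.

Δθ = -1.047198 − -1.047198 = 0.000000
ω = Δθ/dt = 0.000000/2.5 = 0.0000
ω = 0 → v = (Δx·cos θ + Δy·sin θ)/dt = -2.0000

v = -2.0000, ω = 0.0000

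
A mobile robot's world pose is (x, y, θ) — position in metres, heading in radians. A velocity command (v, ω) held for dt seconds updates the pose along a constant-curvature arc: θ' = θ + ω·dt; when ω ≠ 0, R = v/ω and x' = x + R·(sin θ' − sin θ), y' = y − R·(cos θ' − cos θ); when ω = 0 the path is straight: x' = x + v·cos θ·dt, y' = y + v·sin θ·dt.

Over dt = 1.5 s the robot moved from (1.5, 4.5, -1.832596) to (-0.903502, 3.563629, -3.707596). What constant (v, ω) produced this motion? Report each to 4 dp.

v = 2.0000, ω = -1.2500

Δθ = -3.707596 − -1.832596 = -1.875000
ω = Δθ/dt = -1.875000/1.5 = -1.2500
R = Δx/(sin θ' − sin θ) = -1.6000
v = R·ω = -1.6000·-1.2500 = 2.0000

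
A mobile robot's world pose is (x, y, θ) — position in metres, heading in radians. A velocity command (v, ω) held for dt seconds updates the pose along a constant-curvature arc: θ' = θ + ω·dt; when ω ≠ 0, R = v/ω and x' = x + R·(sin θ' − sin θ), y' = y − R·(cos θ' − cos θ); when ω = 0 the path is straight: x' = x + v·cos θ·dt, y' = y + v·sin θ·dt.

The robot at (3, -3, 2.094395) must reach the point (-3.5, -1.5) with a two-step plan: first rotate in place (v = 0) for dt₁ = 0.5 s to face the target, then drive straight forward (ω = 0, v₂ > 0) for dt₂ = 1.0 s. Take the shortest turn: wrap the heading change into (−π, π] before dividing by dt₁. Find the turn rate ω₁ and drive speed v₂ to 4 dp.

heading to target = atan2(-1.5−-3, -3.5−3) = 2.9148
Δθ = wrap(2.9148 − 2.0944) = 0.8204; ω₁ = Δθ/dt₁ = 1.6408
distance = √((-3.5−3)² + (-1.5−-3)²) = 6.6708; v₂ = distance/dt₂ = 6.6708

ω₁ = 1.6408, v₂ = 6.6708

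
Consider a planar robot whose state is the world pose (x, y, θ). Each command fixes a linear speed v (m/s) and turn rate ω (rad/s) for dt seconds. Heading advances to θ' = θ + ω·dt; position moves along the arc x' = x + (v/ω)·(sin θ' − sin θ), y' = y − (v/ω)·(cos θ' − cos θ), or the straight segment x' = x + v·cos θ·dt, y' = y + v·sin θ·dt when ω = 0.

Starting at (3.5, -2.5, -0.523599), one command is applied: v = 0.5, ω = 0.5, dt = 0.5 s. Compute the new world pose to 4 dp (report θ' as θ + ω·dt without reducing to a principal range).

(3.7298, -2.5968, -0.2736)

θ' = -0.5236 + 0.5·0.5 = -0.2736
R = v/ω = 0.5/0.5 = 1.0000
x' = 3.5 + 1.0000·(sin -0.2736 − sin -0.5236) = 3.7298
y' = -2.5 − 1.0000·(cos -0.2736 − cos -0.5236) = -2.5968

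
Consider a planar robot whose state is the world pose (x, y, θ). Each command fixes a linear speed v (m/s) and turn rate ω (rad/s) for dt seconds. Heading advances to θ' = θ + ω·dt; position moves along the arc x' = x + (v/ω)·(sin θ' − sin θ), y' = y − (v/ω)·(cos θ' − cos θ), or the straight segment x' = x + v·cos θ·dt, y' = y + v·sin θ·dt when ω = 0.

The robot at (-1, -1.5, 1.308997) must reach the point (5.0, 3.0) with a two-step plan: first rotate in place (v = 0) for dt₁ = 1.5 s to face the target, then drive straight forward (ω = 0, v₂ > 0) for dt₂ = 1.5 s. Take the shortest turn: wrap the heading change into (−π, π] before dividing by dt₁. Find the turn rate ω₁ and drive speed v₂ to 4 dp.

heading to target = atan2(3−-1.5, 5−-1) = 0.6435
Δθ = wrap(0.6435 − 1.3090) = -0.6655; ω₁ = Δθ/dt₁ = -0.4437
distance = √((5−-1)² + (3−-1.5)²) = 7.5000; v₂ = distance/dt₂ = 5.0000

ω₁ = -0.4437, v₂ = 5.0000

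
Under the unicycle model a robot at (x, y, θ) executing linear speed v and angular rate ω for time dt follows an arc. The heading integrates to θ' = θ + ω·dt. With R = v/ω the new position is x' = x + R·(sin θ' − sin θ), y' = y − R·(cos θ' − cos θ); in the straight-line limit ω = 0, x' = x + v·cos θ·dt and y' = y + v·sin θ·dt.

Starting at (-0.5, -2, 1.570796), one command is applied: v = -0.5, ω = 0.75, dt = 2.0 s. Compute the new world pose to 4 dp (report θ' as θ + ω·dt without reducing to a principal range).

(0.1195, -2.6650, 3.0708)

θ' = 1.5708 + 0.75·2.0 = 3.0708
R = v/ω = -0.5/0.75 = -0.6667
x' = -0.5 + -0.6667·(sin 3.0708 − sin 1.5708) = 0.1195
y' = -2 − -0.6667·(cos 3.0708 − cos 1.5708) = -2.6650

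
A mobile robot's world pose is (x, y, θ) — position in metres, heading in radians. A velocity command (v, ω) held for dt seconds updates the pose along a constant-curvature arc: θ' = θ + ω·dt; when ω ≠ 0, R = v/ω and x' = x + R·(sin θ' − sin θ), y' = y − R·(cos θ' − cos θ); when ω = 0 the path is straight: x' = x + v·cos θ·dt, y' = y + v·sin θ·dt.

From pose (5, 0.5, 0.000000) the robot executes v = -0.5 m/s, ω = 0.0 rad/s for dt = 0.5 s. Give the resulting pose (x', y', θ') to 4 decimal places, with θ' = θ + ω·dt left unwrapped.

θ' = 0.0000 + 0.0·0.5 = 0.0000
ω = 0 → straight: x' = 5 + -0.5·cos(0.0000)·0.5 = 4.7500
y' = 0.5 + -0.5·sin(0.0000)·0.5 = 0.5000

(4.7500, 0.5000, 0.0000)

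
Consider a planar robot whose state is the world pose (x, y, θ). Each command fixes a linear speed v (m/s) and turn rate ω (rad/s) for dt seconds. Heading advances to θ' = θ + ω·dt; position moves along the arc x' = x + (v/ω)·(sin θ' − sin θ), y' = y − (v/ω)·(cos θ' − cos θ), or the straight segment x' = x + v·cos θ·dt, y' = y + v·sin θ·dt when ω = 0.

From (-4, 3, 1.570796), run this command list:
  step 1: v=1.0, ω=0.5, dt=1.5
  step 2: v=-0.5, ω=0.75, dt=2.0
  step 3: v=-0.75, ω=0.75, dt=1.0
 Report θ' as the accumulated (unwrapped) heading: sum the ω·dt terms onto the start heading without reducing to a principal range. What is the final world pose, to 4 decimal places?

step 1: θ'=2.3208 (R=2.0000) → pose (-4.5366, 4.3633, 2.3208)
step 2: θ'=3.8208 (R=-0.6667) → pose (-3.6300, 4.2990, 3.8208)
step 3: θ'=4.5708 (R=-1.0000) → pose (-3.2682, 4.9359, 4.5708)

(-3.2682, 4.9359, 4.5708)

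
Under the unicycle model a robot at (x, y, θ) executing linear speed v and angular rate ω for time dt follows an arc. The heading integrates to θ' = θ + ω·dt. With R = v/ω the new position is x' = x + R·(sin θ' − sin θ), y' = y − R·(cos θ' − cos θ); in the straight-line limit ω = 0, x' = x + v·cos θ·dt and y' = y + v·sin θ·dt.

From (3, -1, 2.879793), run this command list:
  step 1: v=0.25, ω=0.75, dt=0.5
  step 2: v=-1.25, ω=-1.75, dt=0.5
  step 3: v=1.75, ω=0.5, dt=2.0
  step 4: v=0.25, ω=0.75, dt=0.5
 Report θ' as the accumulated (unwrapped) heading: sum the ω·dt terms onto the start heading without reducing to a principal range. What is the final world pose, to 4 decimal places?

step 1: θ'=3.2548 (R=0.3333) → pose (2.8761, -0.9908, 3.2548)
step 2: θ'=2.3798 (R=0.7143) → pose (3.4498, -1.1836, 2.3798)
step 3: θ'=3.3798 (R=3.5000) → pose (0.2082, -0.3150, 3.3798)
step 4: θ'=3.7548 (R=0.3333) → pose (0.0950, -0.3664, 3.7548)

(0.0950, -0.3664, 3.7548)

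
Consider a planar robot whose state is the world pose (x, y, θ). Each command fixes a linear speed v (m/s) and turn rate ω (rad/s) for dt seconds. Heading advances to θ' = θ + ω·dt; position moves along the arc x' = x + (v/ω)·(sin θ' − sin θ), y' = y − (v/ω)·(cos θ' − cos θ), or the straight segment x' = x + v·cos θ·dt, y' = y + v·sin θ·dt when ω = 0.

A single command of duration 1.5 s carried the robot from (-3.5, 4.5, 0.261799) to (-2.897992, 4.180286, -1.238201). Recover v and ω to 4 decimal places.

Δθ = -1.238201 − 0.261799 = -1.500000
ω = Δθ/dt = -1.500000/1.5 = -1.0000
R = Δx/(sin θ' − sin θ) = -0.5000
v = R·ω = -0.5000·-1.0000 = 0.5000

v = 0.5000, ω = -1.0000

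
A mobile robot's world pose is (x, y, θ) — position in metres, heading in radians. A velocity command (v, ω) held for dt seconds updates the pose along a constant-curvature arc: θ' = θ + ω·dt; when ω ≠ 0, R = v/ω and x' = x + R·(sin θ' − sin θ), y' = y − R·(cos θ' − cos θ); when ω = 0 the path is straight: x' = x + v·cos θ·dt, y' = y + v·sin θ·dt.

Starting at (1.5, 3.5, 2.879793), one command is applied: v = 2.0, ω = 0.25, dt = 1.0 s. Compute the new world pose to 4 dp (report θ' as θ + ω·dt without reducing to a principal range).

θ' = 2.8798 + 0.25·1.0 = 3.1298
R = v/ω = 2.0/0.25 = 8.0000
x' = 1.5 + 8.0000·(sin 3.1298 − sin 2.8798) = -0.4762
y' = 3.5 − 8.0000·(cos 3.1298 − cos 2.8798) = 3.7720

(-0.4762, 3.7720, 3.1298)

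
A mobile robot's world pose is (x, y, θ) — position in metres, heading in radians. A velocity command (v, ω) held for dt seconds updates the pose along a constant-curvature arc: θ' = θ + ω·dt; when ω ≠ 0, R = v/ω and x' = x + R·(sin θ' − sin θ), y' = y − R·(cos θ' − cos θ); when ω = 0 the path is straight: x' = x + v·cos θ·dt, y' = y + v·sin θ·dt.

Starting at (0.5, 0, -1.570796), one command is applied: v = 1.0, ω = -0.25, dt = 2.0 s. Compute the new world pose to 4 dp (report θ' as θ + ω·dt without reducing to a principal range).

(0.0103, -1.9177, -2.0708)

θ' = -1.5708 + -0.25·2.0 = -2.0708
R = v/ω = 1.0/-0.25 = -4.0000
x' = 0.5 + -4.0000·(sin -2.0708 − sin -1.5708) = 0.0103
y' = 0 − -4.0000·(cos -2.0708 − cos -1.5708) = -1.9177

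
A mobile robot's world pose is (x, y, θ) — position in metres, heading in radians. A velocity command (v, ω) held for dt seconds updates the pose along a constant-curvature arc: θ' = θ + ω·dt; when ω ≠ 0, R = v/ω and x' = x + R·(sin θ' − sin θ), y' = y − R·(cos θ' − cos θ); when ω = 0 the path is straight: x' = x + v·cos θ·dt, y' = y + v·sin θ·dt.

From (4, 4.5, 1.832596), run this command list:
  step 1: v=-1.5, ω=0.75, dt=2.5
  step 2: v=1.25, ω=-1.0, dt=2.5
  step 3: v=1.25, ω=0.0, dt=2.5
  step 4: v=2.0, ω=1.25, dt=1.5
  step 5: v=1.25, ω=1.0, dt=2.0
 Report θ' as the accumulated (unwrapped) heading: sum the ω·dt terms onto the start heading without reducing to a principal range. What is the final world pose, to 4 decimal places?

(3.6355, 8.2154, 5.0826)

step 1: θ'=3.7076 (R=-2.0000) → pose (7.0044, 3.3295, 3.7076)
step 2: θ'=1.2076 (R=-1.2500) → pose (5.1656, 4.8287, 1.2076)
step 3: θ'=1.2076 (straight) → pose (6.2758, 7.7498, 1.2076)
step 4: θ'=3.0826 (R=1.6000) → pose (4.8745, 9.9155, 3.0826)
step 5: θ'=5.0826 (R=1.2500) → pose (3.6355, 8.2154, 5.0826)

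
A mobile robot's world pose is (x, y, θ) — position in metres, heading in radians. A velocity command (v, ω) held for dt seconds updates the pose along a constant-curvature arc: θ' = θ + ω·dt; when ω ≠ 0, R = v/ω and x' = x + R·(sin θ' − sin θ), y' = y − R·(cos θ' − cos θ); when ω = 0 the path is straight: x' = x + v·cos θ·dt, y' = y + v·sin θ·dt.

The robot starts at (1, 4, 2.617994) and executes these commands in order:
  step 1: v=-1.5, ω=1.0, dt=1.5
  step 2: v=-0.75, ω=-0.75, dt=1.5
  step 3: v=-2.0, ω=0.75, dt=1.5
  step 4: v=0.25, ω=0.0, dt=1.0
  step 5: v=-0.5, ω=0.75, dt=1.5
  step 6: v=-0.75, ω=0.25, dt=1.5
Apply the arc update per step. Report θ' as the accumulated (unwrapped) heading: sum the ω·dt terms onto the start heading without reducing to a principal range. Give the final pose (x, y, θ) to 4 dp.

step 1: θ'=4.1180 (R=-1.5000) → pose (2.9927, 4.4590, 4.1180)
step 2: θ'=2.9930 (R=1.0000) → pose (3.9693, 4.8880, 2.9930)
step 3: θ'=4.1180 (R=-2.6667) → pose (6.5734, 6.0319, 4.1180)
step 4: θ'=4.1180 (straight) → pose (6.4334, 5.8248, 4.1180)
step 5: θ'=5.2430 (R=-0.6667) → pose (6.4561, 6.5355, 5.2430)
step 6: θ'=5.6180 (R=-3.0000) → pose (5.7202, 7.3777, 5.6180)

(5.7202, 7.3777, 5.6180)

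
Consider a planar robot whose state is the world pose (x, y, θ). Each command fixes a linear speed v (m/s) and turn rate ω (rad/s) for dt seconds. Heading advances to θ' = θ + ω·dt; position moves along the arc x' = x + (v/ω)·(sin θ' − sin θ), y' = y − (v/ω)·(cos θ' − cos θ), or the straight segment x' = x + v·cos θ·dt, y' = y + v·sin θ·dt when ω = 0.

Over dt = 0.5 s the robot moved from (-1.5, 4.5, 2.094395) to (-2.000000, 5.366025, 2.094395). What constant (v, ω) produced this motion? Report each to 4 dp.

v = 2.0000, ω = 0.0000

Δθ = 2.094395 − 2.094395 = 0.000000
ω = Δθ/dt = 0.000000/0.5 = 0.0000
ω = 0 → v = (Δx·cos θ + Δy·sin θ)/dt = 2.0000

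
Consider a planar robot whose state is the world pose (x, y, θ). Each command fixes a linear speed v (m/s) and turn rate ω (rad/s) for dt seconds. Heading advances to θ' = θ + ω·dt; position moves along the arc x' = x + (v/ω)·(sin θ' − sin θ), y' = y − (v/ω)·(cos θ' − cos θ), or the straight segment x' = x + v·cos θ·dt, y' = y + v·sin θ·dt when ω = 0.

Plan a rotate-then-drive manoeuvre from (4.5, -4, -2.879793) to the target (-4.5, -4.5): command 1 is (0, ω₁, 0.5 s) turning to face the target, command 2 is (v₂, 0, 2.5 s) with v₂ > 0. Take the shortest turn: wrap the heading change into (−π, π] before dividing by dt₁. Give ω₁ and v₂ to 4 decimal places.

heading to target = atan2(-4.5−-4, -4.5−4.5) = -3.0861
Δθ = wrap(-3.0861 − -2.8798) = -0.2063; ω₁ = Δθ/dt₁ = -0.4126
distance = √((-4.5−4.5)² + (-4.5−-4)²) = 9.0139; v₂ = distance/dt₂ = 3.6056

ω₁ = -0.4126, v₂ = 3.6056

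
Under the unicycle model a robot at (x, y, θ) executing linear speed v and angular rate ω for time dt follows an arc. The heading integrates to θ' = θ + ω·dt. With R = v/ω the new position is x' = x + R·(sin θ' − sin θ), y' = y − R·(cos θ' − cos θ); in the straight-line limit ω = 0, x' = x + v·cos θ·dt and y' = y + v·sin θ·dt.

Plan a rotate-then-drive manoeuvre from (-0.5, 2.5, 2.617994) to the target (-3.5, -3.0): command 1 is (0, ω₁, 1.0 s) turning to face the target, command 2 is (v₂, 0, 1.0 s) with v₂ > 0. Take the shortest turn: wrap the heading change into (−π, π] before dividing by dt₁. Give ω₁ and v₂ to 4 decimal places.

ω₁ = 1.5950, v₂ = 6.2650

heading to target = atan2(-3−2.5, -3.5−-0.5) = -2.0701
Δθ = wrap(-2.0701 − 2.6180) = 1.5950; ω₁ = Δθ/dt₁ = 1.5950
distance = √((-3.5−-0.5)² + (-3−2.5)²) = 6.2650; v₂ = distance/dt₂ = 6.2650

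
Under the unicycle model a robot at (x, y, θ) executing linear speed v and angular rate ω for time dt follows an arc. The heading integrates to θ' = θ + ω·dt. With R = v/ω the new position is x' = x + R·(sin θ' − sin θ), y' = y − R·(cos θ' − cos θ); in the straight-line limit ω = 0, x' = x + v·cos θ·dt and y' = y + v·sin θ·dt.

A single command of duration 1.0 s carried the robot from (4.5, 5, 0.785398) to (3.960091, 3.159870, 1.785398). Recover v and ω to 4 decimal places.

Δθ = 1.785398 − 0.785398 = 1.000000
ω = Δθ/dt = 1.000000/1.0 = 1.0000
R = −Δy/(cos θ' − cos θ) = -2.0000
v = R·ω = -2.0000·1.0000 = -2.0000

v = -2.0000, ω = 1.0000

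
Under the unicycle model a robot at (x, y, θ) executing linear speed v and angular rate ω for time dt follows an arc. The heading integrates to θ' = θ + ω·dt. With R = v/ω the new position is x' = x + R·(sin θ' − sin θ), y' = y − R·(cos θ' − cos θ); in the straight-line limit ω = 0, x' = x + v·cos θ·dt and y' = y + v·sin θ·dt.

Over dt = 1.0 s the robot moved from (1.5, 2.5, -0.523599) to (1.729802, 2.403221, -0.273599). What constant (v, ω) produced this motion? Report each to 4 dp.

v = 0.2500, ω = 0.2500

Δθ = -0.273599 − -0.523599 = 0.250000
ω = Δθ/dt = 0.250000/1.0 = 0.2500
R = Δx/(sin θ' − sin θ) = 1.0000
v = R·ω = 1.0000·0.2500 = 0.2500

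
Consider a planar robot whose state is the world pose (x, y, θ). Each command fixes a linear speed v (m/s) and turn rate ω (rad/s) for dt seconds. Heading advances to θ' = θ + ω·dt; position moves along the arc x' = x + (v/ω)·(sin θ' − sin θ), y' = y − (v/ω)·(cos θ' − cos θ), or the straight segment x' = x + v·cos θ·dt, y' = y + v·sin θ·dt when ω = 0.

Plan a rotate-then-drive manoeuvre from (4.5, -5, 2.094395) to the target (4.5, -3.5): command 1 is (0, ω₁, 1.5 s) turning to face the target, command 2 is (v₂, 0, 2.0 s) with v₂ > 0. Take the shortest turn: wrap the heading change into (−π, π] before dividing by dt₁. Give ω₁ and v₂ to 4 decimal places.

heading to target = atan2(-3.5−-5, 4.5−4.5) = 1.5708
Δθ = wrap(1.5708 − 2.0944) = -0.5236; ω₁ = Δθ/dt₁ = -0.3491
distance = √((4.5−4.5)² + (-3.5−-5)²) = 1.5000; v₂ = distance/dt₂ = 0.7500

ω₁ = -0.3491, v₂ = 0.7500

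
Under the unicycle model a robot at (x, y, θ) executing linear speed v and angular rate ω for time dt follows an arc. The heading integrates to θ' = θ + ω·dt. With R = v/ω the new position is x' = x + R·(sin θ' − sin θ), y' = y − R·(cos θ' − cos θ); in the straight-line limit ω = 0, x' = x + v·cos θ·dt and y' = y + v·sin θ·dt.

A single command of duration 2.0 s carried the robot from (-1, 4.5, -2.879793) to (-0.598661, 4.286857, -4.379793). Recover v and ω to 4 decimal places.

v = -0.2500, ω = -0.7500

Δθ = -4.379793 − -2.879793 = -1.500000
ω = Δθ/dt = -1.500000/2.0 = -0.7500
R = Δx/(sin θ' − sin θ) = 0.3333
v = R·ω = 0.3333·-0.7500 = -0.2500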